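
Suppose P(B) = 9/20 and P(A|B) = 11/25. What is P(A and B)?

By definition, P(A|B) = P(A ∩ B) / P(B)
So P(A ∩ B) = P(A|B) × P(B)
= 11/25 × 9/20
= 99/500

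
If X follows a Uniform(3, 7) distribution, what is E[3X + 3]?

For X ~ Uniform(3, 7):
E[X] = 5
E[3X + 3] = 3 × E[X] + 3 = 18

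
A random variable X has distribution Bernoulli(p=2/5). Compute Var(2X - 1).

For X ~ Bernoulli(p=2/5):
Var(X) = \frac{6}{25}
Var(2X - 1) = (2)² × Var(X) = 4 × \frac{6}{25} = \frac{24}{25}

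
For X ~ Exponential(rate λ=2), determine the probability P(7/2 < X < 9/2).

P(7/2 < X < 9/2) = ∫_{7/2}^{9/2} f(x) dx
where f(x) = 2 e^{- 2 x}
= - \frac{1 - e^{2}}{e^{9}}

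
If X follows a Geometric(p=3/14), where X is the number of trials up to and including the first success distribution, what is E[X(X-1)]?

E[X(X-1)] = E[X² - X] = E[X²] - E[X]
E[X] = \frac{14}{3}
E[X²] = Var(X) + (E[X])² = \frac{154}{9} + (\frac{14}{3})² = \frac{350}{9}
E[X(X-1)] = \frac{350}{9} - \frac{14}{3} = \frac{308}{9}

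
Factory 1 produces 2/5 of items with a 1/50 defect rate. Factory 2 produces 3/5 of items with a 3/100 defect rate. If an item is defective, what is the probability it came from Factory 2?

Using Bayes' theorem:
P(F1) = 2/5, P(D|F1) = 1/50
P(F2) = 3/5, P(D|F2) = 3/100
P(D) = P(D|F1)P(F1) + P(D|F2)P(F2)
     = \frac{13}{500}
P(F2|D) = P(D|F2)P(F2) / P(D)
= \frac{9}{13}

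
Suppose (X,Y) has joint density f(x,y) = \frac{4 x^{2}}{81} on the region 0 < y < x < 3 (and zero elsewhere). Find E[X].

f_X(x) = ∫_0^x \frac{4 x^{2}}{81} dy = \frac{4 x^{3}}{81}
E[X] = ∫_0^3 x × (\frac{4 x^{3}}{81}) dx = \frac{12}{5}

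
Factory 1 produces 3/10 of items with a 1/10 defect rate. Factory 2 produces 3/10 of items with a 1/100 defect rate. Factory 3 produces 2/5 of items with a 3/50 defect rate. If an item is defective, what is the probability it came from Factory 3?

Using Bayes' theorem:
P(F1) = 3/10, P(D|F1) = 1/10
P(F2) = 3/10, P(D|F2) = 1/100
P(F3) = 2/5, P(D|F3) = 3/50
P(D) = P(D|F1)P(F1) + P(D|F2)P(F2) + P(D|F3)P(F3)
     = \frac{57}{1000}
P(F3|D) = P(D|F3)P(F3) / P(D)
= \frac{8}{19}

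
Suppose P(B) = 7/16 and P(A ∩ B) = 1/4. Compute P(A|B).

P(A|B) = P(A ∩ B) / P(B)
= (1/4) / (7/16)
= 4/7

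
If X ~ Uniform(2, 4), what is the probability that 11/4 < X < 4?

P(11/4 < X < 4) = ∫_{11/4}^{4} f(x) dx
where f(x) = \frac{1}{2}
= \frac{5}{8}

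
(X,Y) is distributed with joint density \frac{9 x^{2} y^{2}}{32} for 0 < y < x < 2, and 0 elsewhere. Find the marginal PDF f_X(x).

f_X(x) = ∫_0^x \frac{9 x^{2} y^{2}}{32} dy = \frac{3 x^{5}}{32}
for 0 < x < 2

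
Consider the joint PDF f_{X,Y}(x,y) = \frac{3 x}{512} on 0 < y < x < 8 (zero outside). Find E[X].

f_X(x) = ∫_0^x \frac{3 x}{512} dy = \frac{3 x^{2}}{512}
E[X] = ∫_0^8 x × (\frac{3 x^{2}}{512}) dx = 6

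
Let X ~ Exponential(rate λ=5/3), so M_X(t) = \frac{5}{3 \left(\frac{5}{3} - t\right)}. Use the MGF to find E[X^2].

To find E[X^2], compute M^(2)(0):
M^(1)(t) = \frac{5}{3 \left(\frac{5}{3} - t\right)^{2}}
M^(2)(t) = \frac{10}{3 \left(\frac{5}{3} - t\right)^{3}}
M^(2)(0) = \frac{18}{25}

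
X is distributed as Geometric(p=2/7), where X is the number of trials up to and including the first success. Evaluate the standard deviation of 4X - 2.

For X ~ Geometric(p=2/7), where X is the number of trials up to and including the first success:
Var(X) = \frac{35}{4}
SD(X) = √(Var(X)) = √(\frac{35}{4}) = \frac{\sqrt{35}}{2}
SD(4X - 2) = |4| × SD(X) = 4 × \frac{\sqrt{35}}{2} = 2 \sqrt{35}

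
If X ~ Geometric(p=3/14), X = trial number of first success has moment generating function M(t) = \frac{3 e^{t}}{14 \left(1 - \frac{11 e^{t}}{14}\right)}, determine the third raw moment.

To find E[X^3], compute M^(3)(0):
M^(1)(t) = \frac{3 e^{t}}{14 \left(1 - \frac{11 e^{t}}{14}\right)} + \frac{33 e^{2 t}}{196 \left(1 - \frac{11 e^{t}}{14}\right)^{2}}
M^(2)(t) = \frac{3 e^{t}}{14 \left(1 - \frac{11 e^{t}}{14}\right)} + \frac{99 e^{2 t}}{196 \left(1 - \frac{11 e^{t}}{14}\right)^{2}} + \frac{363 e^{3 t}}{1372 \left(1 - \frac{11 e^{t}}{14}\right)^{3}}
M^(3)(t) = \frac{3 e^{t}}{14 \left(1 - \frac{11 e^{t}}{14}\right)} + \frac{33 e^{2 t}}{28 \left(1 - \frac{11 e^{t}}{14}\right)^{2}} + \frac{1089 e^{3 t}}{686 \left(1 - \frac{11 e^{t}}{14}\right)^{3}} + \frac{11979 e^{4 t}}{19208 \left(1 - \frac{11 e^{t}}{14}\right)^{4}}
M^(3)(0) = \frac{4354}{9}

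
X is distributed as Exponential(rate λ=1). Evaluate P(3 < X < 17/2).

P(3 < X < 17/2) = ∫_{3}^{17/2} f(x) dx
where f(x) = e^{- x}
= - \frac{1}{e^{\frac{17}{2}}} + e^{-3}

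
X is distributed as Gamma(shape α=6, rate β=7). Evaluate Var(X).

For X ~ Gamma(shape α=6, rate β=7):
Var(X) = \frac{6}{49}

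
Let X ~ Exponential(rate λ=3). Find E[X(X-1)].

E[X(X-1)] = E[X² - X] = E[X²] - E[X]
E[X] = \frac{1}{3}
E[X²] = Var(X) + (E[X])² = \frac{1}{9} + (\frac{1}{3})² = \frac{2}{9}
E[X(X-1)] = \frac{2}{9} - \frac{1}{3} = - \frac{1}{9}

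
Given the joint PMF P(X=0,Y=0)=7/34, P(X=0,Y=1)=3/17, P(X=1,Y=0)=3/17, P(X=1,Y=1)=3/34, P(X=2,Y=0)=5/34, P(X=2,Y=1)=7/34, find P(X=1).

P(X=1) = P(X=1,Y=0) + P(X=1,Y=1)
= 3/17 + 3/34
= 9/34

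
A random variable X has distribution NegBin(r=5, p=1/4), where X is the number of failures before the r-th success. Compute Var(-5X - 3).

For X ~ NegBin(r=5, p=1/4), where X is the number of failures before the r-th success:
Var(X) = 60
Var(-5X - 3) = (-5)² × Var(X) = 25 × 60 = 1500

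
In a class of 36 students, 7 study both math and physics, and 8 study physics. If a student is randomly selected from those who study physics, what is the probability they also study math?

P(A ∩ B) = 7/36
P(B) = 8/36 = 2/9
P(A|B) = P(A ∩ B) / P(B) = (7/36) / (2/9) = 7/8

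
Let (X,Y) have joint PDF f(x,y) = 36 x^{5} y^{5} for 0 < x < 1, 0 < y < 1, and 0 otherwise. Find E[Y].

E[Y] = ∫_0^1 ∫_0^1 y × f(x,y) dx dy
= \frac{6}{7}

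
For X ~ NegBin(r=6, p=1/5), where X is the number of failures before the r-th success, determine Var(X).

For X ~ NegBin(r=6, p=1/5), where X is the number of failures before the r-th success:
Var(X) = 120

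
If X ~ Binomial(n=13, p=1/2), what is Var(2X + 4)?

For X ~ Binomial(n=13, p=1/2):
Var(X) = \frac{13}{4}
Var(2X + 4) = (2)² × Var(X) = 4 × \frac{13}{4} = 13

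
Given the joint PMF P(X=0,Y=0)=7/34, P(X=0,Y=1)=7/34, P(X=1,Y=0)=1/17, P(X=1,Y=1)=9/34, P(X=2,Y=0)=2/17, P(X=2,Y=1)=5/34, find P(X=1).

P(X=1) = P(X=1,Y=0) + P(X=1,Y=1)
= 1/17 + 9/34
= 11/34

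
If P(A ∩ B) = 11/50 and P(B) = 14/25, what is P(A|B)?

P(A|B) = P(A ∩ B) / P(B)
= (11/50) / (14/25)
= 11/28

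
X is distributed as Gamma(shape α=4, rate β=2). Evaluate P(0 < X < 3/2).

P(0 < X < 3/2) = ∫_{0}^{3/2} f(x) dx
where f(x) = \frac{8 x^{3} e^{- 2 x}}{3}
= 1 - \frac{13}{e^{3}}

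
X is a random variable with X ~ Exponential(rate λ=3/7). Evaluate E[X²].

Using the identity E[X²] = Var(X) + (E[X])²:
E[X] = \frac{7}{3}
Var(X) = \frac{49}{9}
E[X²] = \frac{49}{9} + (\frac{7}{3})²
= \frac{98}{9}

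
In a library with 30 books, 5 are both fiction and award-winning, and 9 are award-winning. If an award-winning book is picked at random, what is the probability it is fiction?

P(A ∩ B) = 5/30 = 1/6
P(B) = 9/30 = 3/10
P(A|B) = P(A ∩ B) / P(B) = (1/6) / (3/10) = 5/9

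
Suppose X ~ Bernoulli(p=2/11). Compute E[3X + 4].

For X ~ Bernoulli(p=2/11):
E[X] = \frac{2}{11}
E[3X + 4] = 3 × E[X] + 4 = \frac{50}{11}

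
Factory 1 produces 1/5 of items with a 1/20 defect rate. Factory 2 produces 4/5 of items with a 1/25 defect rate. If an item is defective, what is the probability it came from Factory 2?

Using Bayes' theorem:
P(F1) = 1/5, P(D|F1) = 1/20
P(F2) = 4/5, P(D|F2) = 1/25
P(D) = P(D|F1)P(F1) + P(D|F2)P(F2)
     = \frac{21}{500}
P(F2|D) = P(D|F2)P(F2) / P(D)
= \frac{16}{21}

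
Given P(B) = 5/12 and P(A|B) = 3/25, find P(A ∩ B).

By definition, P(A|B) = P(A ∩ B) / P(B)
So P(A ∩ B) = P(A|B) × P(B)
= 3/25 × 5/12
= 1/20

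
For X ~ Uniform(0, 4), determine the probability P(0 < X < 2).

P(0 < X < 2) = ∫_{0}^{2} f(x) dx
where f(x) = \frac{1}{4}
= \frac{1}{2}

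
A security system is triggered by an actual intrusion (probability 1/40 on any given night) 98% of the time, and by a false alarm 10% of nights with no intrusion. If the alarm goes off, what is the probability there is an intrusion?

Let D = the rare event, + = positive/flagged.
P(D) = 1/40
P(+|D) = 98/100 = 49/50
P(+|D') = 10/100 = 1/10
P(+) = P(+|D)P(D) + P(+|D')P(D')
     = \frac{49}{50} × \frac{1}{40} + \frac{1}{10} × \frac{39}{40}
     = \frac{61}{500}
P(D|+) = P(+|D)P(D)/P(+) = \frac{49}{244}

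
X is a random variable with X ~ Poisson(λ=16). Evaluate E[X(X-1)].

E[X(X-1)] = E[X² - X] = E[X²] - E[X]
E[X] = 16
E[X²] = Var(X) + (E[X])² = 16 + (16)² = 272
E[X(X-1)] = 272 - 16 = 256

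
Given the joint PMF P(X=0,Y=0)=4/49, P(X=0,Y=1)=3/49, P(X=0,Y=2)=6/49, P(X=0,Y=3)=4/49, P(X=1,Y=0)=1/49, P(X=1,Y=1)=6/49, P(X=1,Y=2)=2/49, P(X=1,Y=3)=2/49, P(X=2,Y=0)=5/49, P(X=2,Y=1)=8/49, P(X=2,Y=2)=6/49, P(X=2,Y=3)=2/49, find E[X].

First find marginal of X:
P(X=0) = 17/49
P(X=1) = 11/49
P(X=2) = 3/7
E[X] = 0 × 17/49 + 1 × 11/49 + 2 × 3/7 = 53/49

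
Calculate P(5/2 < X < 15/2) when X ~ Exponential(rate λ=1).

P(5/2 < X < 15/2) = ∫_{5/2}^{15/2} f(x) dx
where f(x) = e^{- x}
= - \frac{1 - e^{5}}{e^{\frac{15}{2}}}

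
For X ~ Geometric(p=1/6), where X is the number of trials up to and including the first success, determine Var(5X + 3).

For X ~ Geometric(p=1/6), where X is the number of trials up to and including the first success:
Var(X) = 30
Var(5X + 3) = (5)² × Var(X) = 25 × 30 = 750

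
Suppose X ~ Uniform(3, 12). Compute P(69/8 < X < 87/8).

P(69/8 < X < 87/8) = ∫_{69/8}^{87/8} f(x) dx
where f(x) = \frac{1}{9}
= \frac{1}{4}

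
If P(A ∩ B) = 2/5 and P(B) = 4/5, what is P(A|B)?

P(A|B) = P(A ∩ B) / P(B)
= (2/5) / (4/5)
= 1/2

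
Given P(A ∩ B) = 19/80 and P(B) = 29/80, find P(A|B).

P(A|B) = P(A ∩ B) / P(B)
= (19/80) / (29/80)
= 19/29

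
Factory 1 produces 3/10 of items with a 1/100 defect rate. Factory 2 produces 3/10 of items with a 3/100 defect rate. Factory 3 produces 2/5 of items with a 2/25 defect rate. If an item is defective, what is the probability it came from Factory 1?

Using Bayes' theorem:
P(F1) = 3/10, P(D|F1) = 1/100
P(F2) = 3/10, P(D|F2) = 3/100
P(F3) = 2/5, P(D|F3) = 2/25
P(D) = P(D|F1)P(F1) + P(D|F2)P(F2) + P(D|F3)P(F3)
     = \frac{11}{250}
P(F1|D) = P(D|F1)P(F1) / P(D)
= \frac{3}{44}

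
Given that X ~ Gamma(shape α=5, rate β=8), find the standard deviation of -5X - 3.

For X ~ Gamma(shape α=5, rate β=8):
Var(X) = \frac{5}{64}
SD(X) = √(Var(X)) = √(\frac{5}{64}) = \frac{\sqrt{5}}{8}
SD(-5X - 3) = |-5| × SD(X) = 5 × \frac{\sqrt{5}}{8} = \frac{5 \sqrt{5}}{8}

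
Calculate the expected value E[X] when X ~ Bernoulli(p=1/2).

For X ~ Bernoulli(p=1/2), the expected value is:
E[X] = \frac{1}{2}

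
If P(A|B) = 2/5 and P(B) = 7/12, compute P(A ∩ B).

By definition, P(A|B) = P(A ∩ B) / P(B)
So P(A ∩ B) = P(A|B) × P(B)
= 2/5 × 7/12
= 7/30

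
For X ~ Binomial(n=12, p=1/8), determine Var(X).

For X ~ Binomial(n=12, p=1/8):
Var(X) = \frac{21}{16}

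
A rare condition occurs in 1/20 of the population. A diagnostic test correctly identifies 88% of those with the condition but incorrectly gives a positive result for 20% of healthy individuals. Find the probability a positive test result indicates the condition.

Let D = the rare event, + = positive/flagged.
P(D) = 1/20
P(+|D) = 88/100 = 22/25
P(+|D') = 20/100 = 1/5
P(+) = P(+|D)P(D) + P(+|D')P(D')
     = \frac{22}{25} × \frac{1}{20} + \frac{1}{5} × \frac{19}{20}
     = \frac{117}{500}
P(D|+) = P(+|D)P(D)/P(+) = \frac{22}{117}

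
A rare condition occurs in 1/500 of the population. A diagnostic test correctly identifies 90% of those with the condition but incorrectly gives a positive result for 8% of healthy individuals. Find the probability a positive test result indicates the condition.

Let D = the rare event, + = positive/flagged.
P(D) = 1/500
P(+|D) = 90/100 = 9/10
P(+|D') = 8/100 = 2/25
P(+) = P(+|D)P(D) + P(+|D')P(D')
     = \frac{9}{10} × \frac{1}{500} + \frac{2}{25} × \frac{499}{500}
     = \frac{2041}{25000}
P(D|+) = P(+|D)P(D)/P(+) = \frac{45}{2041}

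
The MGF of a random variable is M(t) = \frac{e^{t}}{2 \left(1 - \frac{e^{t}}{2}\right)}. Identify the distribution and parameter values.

The MGF M(t) = \frac{e^{t}}{2 \left(1 - \frac{e^{t}}{2}\right)} is the standard form for the Geometric distribution.
Comparing with the known MGF formula identifies: Geometric(p=1/2), X = trial number of first success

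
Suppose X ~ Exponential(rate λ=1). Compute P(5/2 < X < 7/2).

P(5/2 < X < 7/2) = ∫_{5/2}^{7/2} f(x) dx
where f(x) = e^{- x}
= - \frac{1 - e}{e^{\frac{7}{2}}}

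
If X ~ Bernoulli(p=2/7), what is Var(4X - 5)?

For X ~ Bernoulli(p=2/7):
Var(X) = \frac{10}{49}
Var(4X - 5) = (4)² × Var(X) = 16 × \frac{10}{49} = \frac{160}{49}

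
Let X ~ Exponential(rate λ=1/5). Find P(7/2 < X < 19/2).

P(7/2 < X < 19/2) = ∫_{7/2}^{19/2} f(x) dx
where f(x) = \frac{e^{- \frac{x}{5}}}{5}
= - \frac{1 - e^{\frac{6}{5}}}{e^{\frac{19}{10}}}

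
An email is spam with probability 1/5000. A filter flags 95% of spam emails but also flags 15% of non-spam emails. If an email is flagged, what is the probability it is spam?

Let D = the rare event, + = positive/flagged.
P(D) = 1/5000
P(+|D) = 95/100 = 19/20
P(+|D') = 15/100 = 3/20
P(+) = P(+|D)P(D) + P(+|D')P(D')
     = \frac{19}{20} × \frac{1}{5000} + \frac{3}{20} × \frac{4999}{5000}
     = \frac{1877}{12500}
P(D|+) = P(+|D)P(D)/P(+) = \frac{19}{15016}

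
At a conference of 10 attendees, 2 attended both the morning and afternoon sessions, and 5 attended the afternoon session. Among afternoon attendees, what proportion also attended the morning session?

P(A ∩ B) = 2/10 = 1/5
P(B) = 5/10 = 1/2
P(A|B) = P(A ∩ B) / P(B) = (1/5) / (1/2) = 2/5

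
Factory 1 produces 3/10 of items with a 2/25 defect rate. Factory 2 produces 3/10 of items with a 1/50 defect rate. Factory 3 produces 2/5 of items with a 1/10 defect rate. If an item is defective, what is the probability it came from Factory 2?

Using Bayes' theorem:
P(F1) = 3/10, P(D|F1) = 2/25
P(F2) = 3/10, P(D|F2) = 1/50
P(F3) = 2/5, P(D|F3) = 1/10
P(D) = P(D|F1)P(F1) + P(D|F2)P(F2) + P(D|F3)P(F3)
     = \frac{7}{100}
P(F2|D) = P(D|F2)P(F2) / P(D)
= \frac{3}{35}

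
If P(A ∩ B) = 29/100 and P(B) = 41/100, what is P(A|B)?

P(A|B) = P(A ∩ B) / P(B)
= (29/100) / (41/100)
= 29/41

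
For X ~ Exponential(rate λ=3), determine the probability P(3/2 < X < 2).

P(3/2 < X < 2) = ∫_{3/2}^{2} f(x) dx
where f(x) = 3 e^{- 3 x}
= - \frac{1}{e^{6}} + e^{- \frac{9}{2}}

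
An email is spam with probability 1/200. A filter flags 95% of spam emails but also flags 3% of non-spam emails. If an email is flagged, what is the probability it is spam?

Let D = the rare event, + = positive/flagged.
P(D) = 1/200
P(+|D) = 95/100 = 19/20
P(+|D') = 3/100
P(+) = P(+|D)P(D) + P(+|D')P(D')
     = \frac{19}{20} × \frac{1}{200} + \frac{3}{100} × \frac{199}{200}
     = \frac{173}{5000}
P(D|+) = P(+|D)P(D)/P(+) = \frac{95}{692}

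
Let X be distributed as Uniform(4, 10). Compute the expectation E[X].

For X ~ Uniform(4, 10), the expected value is:
E[X] = 7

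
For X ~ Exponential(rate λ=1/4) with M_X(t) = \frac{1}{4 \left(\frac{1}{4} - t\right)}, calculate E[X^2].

To find E[X^2], compute M^(2)(0):
M^(1)(t) = \frac{1}{4 \left(\frac{1}{4} - t\right)^{2}}
M^(2)(t) = \frac{1}{2 \left(\frac{1}{4} - t\right)^{3}}
M^(2)(0) = 32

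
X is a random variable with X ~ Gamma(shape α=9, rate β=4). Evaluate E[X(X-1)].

E[X(X-1)] = E[X² - X] = E[X²] - E[X]
E[X] = \frac{9}{4}
E[X²] = Var(X) + (E[X])² = \frac{9}{16} + (\frac{9}{4})² = \frac{45}{8}
E[X(X-1)] = \frac{45}{8} - \frac{9}{4} = \frac{27}{8}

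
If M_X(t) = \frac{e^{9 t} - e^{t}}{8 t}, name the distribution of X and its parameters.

The MGF M(t) = \frac{e^{9 t} - e^{t}}{8 t} is the standard form for the Uniform distribution.
Comparing with the known MGF formula identifies: Uniform(1, 9)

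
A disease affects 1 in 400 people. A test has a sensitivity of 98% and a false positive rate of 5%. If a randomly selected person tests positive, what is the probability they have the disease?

Let D = the rare event, + = positive/flagged.
P(D) = 1/400
P(+|D) = 98/100 = 49/50
P(+|D') = 5/100 = 1/20
P(+) = P(+|D)P(D) + P(+|D')P(D')
     = \frac{49}{50} × \frac{1}{400} + \frac{1}{20} × \frac{399}{400}
     = \frac{2093}{40000}
P(D|+) = P(+|D)P(D)/P(+) = \frac{14}{299}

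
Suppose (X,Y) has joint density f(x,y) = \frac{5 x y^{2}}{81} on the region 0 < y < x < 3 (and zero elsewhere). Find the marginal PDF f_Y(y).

f_Y(y) = ∫_y^3 \frac{5 x y^{2}}{81} dx = \frac{5 y^{2} \left(9 - y^{2}\right)}{162}
for 0 < y < 3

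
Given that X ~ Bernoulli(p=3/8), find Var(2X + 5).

For X ~ Bernoulli(p=3/8):
Var(X) = \frac{15}{64}
Var(2X + 5) = (2)² × Var(X) = 4 × \frac{15}{64} = \frac{15}{16}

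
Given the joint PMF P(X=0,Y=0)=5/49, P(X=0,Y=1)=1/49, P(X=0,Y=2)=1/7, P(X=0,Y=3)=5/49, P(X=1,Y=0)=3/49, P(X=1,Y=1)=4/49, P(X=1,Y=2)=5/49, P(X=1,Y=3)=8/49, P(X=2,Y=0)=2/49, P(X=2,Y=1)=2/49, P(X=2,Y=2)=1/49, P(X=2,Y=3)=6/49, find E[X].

First find marginal of X:
P(X=0) = 18/49
P(X=1) = 20/49
P(X=2) = 11/49
E[X] = 0 × 18/49 + 1 × 20/49 + 2 × 11/49 = 6/7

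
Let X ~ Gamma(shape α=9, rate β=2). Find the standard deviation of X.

For X ~ Gamma(shape α=9, rate β=2):
Var(X) = \frac{9}{4}
SD(X) = √(Var(X)) = √(\frac{9}{4}) = \frac{3}{2}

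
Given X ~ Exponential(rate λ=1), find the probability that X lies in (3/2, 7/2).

P(3/2 < X < 7/2) = ∫_{3/2}^{7/2} f(x) dx
where f(x) = e^{- x}
= - \frac{1 - e^{2}}{e^{\frac{7}{2}}}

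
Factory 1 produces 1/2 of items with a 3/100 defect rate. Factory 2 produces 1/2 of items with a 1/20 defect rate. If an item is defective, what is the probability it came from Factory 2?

Using Bayes' theorem:
P(F1) = 1/2, P(D|F1) = 3/100
P(F2) = 1/2, P(D|F2) = 1/20
P(D) = P(D|F1)P(F1) + P(D|F2)P(F2)
     = \frac{1}{25}
P(F2|D) = P(D|F2)P(F2) / P(D)
= \frac{5}{8}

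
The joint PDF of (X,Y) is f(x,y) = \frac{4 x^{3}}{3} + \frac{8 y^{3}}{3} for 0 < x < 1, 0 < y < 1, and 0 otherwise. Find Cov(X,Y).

E[XY] = ∫∫ xy × f(x,y) dx dy = \frac{2}{5}
E[X] = \frac{3}{5}
E[Y] = \frac{7}{10}
Cov(X,Y) = E[XY] - E[X]E[Y] = - \frac{1}{50}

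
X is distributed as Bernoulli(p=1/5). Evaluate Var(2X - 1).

For X ~ Bernoulli(p=1/5):
Var(X) = \frac{4}{25}
Var(2X - 1) = (2)² × Var(X) = 4 × \frac{4}{25} = \frac{16}{25}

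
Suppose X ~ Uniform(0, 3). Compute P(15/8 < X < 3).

P(15/8 < X < 3) = ∫_{15/8}^{3} f(x) dx
where f(x) = \frac{1}{3}
= \frac{3}{8}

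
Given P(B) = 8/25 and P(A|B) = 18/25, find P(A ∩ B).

By definition, P(A|B) = P(A ∩ B) / P(B)
So P(A ∩ B) = P(A|B) × P(B)
= 18/25 × 8/25
= 144/625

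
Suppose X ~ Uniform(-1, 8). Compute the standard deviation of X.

For X ~ Uniform(-1, 8):
Var(X) = \frac{27}{4}
SD(X) = √(Var(X)) = √(\frac{27}{4}) = \frac{3 \sqrt{3}}{2}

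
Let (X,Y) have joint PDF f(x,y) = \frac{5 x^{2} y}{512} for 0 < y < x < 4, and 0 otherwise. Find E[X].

f_X(x) = ∫_0^x \frac{5 x^{2} y}{512} dy = \frac{5 x^{4}}{1024}
E[X] = ∫_0^4 x × (\frac{5 x^{4}}{1024}) dx = \frac{10}{3}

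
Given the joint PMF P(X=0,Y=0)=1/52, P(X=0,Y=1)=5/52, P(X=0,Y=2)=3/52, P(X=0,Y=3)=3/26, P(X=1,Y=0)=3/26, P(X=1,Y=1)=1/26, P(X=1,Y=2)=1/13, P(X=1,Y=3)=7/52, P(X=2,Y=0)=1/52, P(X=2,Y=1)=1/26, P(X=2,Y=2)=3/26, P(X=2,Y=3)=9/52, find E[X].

First find marginal of X:
P(X=0) = 15/52
P(X=1) = 19/52
P(X=2) = 9/26
E[X] = 0 × 15/52 + 1 × 19/52 + 2 × 9/26 = 55/52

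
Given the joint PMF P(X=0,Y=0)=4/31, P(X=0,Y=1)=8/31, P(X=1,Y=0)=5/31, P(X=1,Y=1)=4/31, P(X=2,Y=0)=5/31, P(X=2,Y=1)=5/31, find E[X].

First find marginal of X:
P(X=0) = 12/31
P(X=1) = 9/31
P(X=2) = 10/31
E[X] = 0 × 12/31 + 1 × 9/31 + 2 × 10/31 = 29/31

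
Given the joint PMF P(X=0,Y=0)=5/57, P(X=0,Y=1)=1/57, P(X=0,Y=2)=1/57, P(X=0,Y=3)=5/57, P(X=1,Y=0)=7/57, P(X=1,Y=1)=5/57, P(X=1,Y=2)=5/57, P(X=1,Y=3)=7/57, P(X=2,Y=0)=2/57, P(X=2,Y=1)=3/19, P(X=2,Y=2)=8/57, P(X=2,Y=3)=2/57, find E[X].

First find marginal of X:
P(X=0) = 4/19
P(X=1) = 8/19
P(X=2) = 7/19
E[X] = 0 × 4/19 + 1 × 8/19 + 2 × 7/19 = 22/19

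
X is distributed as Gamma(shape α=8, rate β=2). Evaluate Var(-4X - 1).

For X ~ Gamma(shape α=8, rate β=2):
Var(X) = 2
Var(-4X - 1) = (-4)² × Var(X) = 16 × 2 = 32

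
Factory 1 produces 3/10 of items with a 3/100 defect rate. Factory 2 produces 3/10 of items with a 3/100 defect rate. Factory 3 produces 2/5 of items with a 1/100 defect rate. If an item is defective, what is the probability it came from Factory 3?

Using Bayes' theorem:
P(F1) = 3/10, P(D|F1) = 3/100
P(F2) = 3/10, P(D|F2) = 3/100
P(F3) = 2/5, P(D|F3) = 1/100
P(D) = P(D|F1)P(F1) + P(D|F2)P(F2) + P(D|F3)P(F3)
     = \frac{11}{500}
P(F3|D) = P(D|F3)P(F3) / P(D)
= \frac{2}{11}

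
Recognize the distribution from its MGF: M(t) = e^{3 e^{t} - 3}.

The MGF M(t) = e^{3 e^{t} - 3} is the standard form for the Poisson distribution.
Comparing with the known MGF formula identifies: Poisson(λ=3)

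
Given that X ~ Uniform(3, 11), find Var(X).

For X ~ Uniform(3, 11):
Var(X) = \frac{16}{3}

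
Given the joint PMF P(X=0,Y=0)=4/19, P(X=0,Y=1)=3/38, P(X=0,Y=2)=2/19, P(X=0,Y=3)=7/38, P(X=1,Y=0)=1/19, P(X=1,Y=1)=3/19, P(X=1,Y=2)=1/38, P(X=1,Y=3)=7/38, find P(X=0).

P(X=0) = P(X=0,Y=0) + P(X=0,Y=1) + P(X=0,Y=2) + P(X=0,Y=3)
= 4/19 + 3/38 + 2/19 + 7/38
= 11/19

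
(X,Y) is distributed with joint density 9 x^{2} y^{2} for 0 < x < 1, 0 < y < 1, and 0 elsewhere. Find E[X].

E[X] = ∫_0^1 ∫_0^1 x × f(x,y) dy dx
= ∫_0^1 ∫_0^1 x × (9 x^{2} y^{2}) dy dx
= \frac{3}{4}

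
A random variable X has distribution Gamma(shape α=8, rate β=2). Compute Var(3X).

For X ~ Gamma(shape α=8, rate β=2):
Var(X) = 2
Var(3X) = (3)² × Var(X) = 9 × 2 = 18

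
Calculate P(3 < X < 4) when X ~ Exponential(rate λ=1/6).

P(3 < X < 4) = ∫_{3}^{4} f(x) dx
where f(x) = \frac{e^{- \frac{x}{6}}}{6}
= - \frac{1}{e^{\frac{2}{3}}} + e^{- \frac{1}{2}}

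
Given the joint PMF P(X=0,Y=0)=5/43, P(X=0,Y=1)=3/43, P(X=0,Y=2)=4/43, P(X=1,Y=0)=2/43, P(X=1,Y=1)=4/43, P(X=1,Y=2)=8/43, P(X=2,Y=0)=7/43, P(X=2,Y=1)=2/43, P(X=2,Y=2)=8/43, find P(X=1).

P(X=1) = P(X=1,Y=0) + P(X=1,Y=1) + P(X=1,Y=2)
= 2/43 + 4/43 + 8/43
= 14/43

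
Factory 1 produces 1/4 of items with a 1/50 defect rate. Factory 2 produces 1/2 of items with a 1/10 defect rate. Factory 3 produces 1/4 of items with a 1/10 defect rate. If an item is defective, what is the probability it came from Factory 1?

Using Bayes' theorem:
P(F1) = 1/4, P(D|F1) = 1/50
P(F2) = 1/2, P(D|F2) = 1/10
P(F3) = 1/4, P(D|F3) = 1/10
P(D) = P(D|F1)P(F1) + P(D|F2)P(F2) + P(D|F3)P(F3)
     = \frac{2}{25}
P(F1|D) = P(D|F1)P(F1) / P(D)
= \frac{1}{16}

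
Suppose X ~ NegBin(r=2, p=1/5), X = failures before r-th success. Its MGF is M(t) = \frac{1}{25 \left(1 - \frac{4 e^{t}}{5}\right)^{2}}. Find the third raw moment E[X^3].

To find E[X^3], compute M^(3)(0):
M^(1)(t) = \frac{8 e^{t}}{125 \left(1 - \frac{4 e^{t}}{5}\right)^{3}}
M^(2)(t) = \frac{8 e^{t}}{125 \left(1 - \frac{4 e^{t}}{5}\right)^{3}} + \frac{96 e^{2 t}}{625 \left(1 - \frac{4 e^{t}}{5}\right)^{4}}
M^(3)(t) = \frac{8 e^{t}}{125 \left(1 - \frac{4 e^{t}}{5}\right)^{3}} + \frac{288 e^{2 t}}{625 \left(1 - \frac{4 e^{t}}{5}\right)^{4}} + \frac{1536 e^{3 t}}{3125 \left(1 - \frac{4 e^{t}}{5}\right)^{5}}
M^(3)(0) = 1832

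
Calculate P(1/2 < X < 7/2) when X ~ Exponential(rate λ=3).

P(1/2 < X < 7/2) = ∫_{1/2}^{7/2} f(x) dx
where f(x) = 3 e^{- 3 x}
= - \frac{1 - e^{9}}{e^{\frac{21}{2}}}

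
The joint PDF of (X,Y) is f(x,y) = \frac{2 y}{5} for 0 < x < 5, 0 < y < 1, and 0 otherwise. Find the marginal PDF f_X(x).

f_X(x) = ∫_0^1 f(x,y) dy
= ∫_0^1 \frac{2 y}{5} dy
= \frac{1}{5} for 0 < x < 5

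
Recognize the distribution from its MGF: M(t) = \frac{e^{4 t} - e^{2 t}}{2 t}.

The MGF M(t) = \frac{e^{4 t} - e^{2 t}}{2 t} is the standard form for the Uniform distribution.
Comparing with the known MGF formula identifies: Uniform(2, 4)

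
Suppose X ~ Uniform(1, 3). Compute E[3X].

For X ~ Uniform(1, 3):
E[X] = 2
E[3X] = 3 × E[X] + 0 = 6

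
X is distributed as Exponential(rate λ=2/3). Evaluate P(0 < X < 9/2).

P(0 < X < 9/2) = ∫_{0}^{9/2} f(x) dx
where f(x) = \frac{2 e^{- \frac{2 x}{3}}}{3}
= 1 - e^{-3}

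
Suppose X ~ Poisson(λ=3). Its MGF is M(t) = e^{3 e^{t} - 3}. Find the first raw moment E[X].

To find E[X], compute M^(1)(0):
M^(1)(t) = 3 e^{t} e^{3 e^{t} - 3}
M^(1)(0) = 3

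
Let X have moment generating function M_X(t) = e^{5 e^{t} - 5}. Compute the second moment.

To find E[X^2], compute M^(2)(0):
M^(1)(t) = 5 e^{t} e^{5 e^{t} - 5}
M^(2)(t) = 25 e^{2 t} e^{5 e^{t} - 5} + 5 e^{t} e^{5 e^{t} - 5}
M^(2)(0) = 30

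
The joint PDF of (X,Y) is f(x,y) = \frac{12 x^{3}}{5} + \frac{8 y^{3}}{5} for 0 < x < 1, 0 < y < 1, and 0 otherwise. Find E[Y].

E[Y] = ∫_0^1 ∫_0^1 y × f(x,y) dx dy
= \frac{31}{50}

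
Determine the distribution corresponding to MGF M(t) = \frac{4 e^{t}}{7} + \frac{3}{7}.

The MGF M(t) = \frac{4 e^{t}}{7} + \frac{3}{7} is the standard form for the Bernoulli distribution.
Comparing with the known MGF formula identifies: Bernoulli(p=4/7)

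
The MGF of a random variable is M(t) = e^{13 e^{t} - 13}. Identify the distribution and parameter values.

The MGF M(t) = e^{13 e^{t} - 13} is the standard form for the Poisson distribution.
Comparing with the known MGF formula identifies: Poisson(λ=13)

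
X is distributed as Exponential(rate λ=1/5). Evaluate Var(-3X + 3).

For X ~ Exponential(rate λ=1/5):
Var(X) = 25
Var(-3X + 3) = (-3)² × Var(X) = 9 × 25 = 225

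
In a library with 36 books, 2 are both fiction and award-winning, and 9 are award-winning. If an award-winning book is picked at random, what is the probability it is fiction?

P(A ∩ B) = 2/36 = 1/18
P(B) = 9/36 = 1/4
P(A|B) = P(A ∩ B) / P(B) = (1/18) / (1/4) = 2/9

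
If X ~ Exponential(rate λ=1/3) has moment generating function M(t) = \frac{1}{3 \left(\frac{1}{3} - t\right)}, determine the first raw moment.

To find E[X], compute M^(1)(0):
M^(1)(t) = \frac{1}{3 \left(\frac{1}{3} - t\right)^{2}}
M^(1)(0) = 3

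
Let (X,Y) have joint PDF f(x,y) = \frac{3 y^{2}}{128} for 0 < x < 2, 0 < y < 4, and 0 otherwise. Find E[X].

f_X(x) = ∫_0^4 \frac{3 y^{2}}{128} dy = \frac{1}{2}
E[X] = ∫_0^2 x × (\frac{1}{2}) dx = 1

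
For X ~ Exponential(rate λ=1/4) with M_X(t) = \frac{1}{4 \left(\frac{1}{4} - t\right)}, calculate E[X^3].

To find E[X^3], compute M^(3)(0):
M^(1)(t) = \frac{1}{4 \left(\frac{1}{4} - t\right)^{2}}
M^(2)(t) = \frac{1}{2 \left(\frac{1}{4} - t\right)^{3}}
M^(3)(t) = \frac{3}{2 \left(\frac{1}{4} - t\right)^{4}}
M^(3)(0) = 384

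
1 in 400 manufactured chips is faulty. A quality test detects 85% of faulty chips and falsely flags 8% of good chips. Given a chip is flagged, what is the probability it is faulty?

Let D = the rare event, + = positive/flagged.
P(D) = 1/400
P(+|D) = 85/100 = 17/20
P(+|D') = 8/100 = 2/25
P(+) = P(+|D)P(D) + P(+|D')P(D')
     = \frac{17}{20} × \frac{1}{400} + \frac{2}{25} × \frac{399}{400}
     = \frac{3277}{40000}
P(D|+) = P(+|D)P(D)/P(+) = \frac{85}{3277}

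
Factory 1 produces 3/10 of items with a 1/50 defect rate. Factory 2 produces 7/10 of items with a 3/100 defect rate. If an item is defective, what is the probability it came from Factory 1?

Using Bayes' theorem:
P(F1) = 3/10, P(D|F1) = 1/50
P(F2) = 7/10, P(D|F2) = 3/100
P(D) = P(D|F1)P(F1) + P(D|F2)P(F2)
     = \frac{27}{1000}
P(F1|D) = P(D|F1)P(F1) / P(D)
= \frac{2}{9}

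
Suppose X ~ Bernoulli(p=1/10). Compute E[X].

For X ~ Bernoulli(p=1/10), the expected value is:
E[X] = \frac{1}{10}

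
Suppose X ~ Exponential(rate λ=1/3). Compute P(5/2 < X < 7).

P(5/2 < X < 7) = ∫_{5/2}^{7} f(x) dx
where f(x) = \frac{e^{- \frac{x}{3}}}{3}
= - \frac{1}{e^{\frac{7}{3}}} + e^{- \frac{5}{6}}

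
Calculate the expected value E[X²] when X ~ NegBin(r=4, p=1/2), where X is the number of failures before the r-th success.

Using the identity E[X²] = Var(X) + (E[X])²:
E[X] = 4
Var(X) = 8
E[X²] = 8 + (4)²
= 24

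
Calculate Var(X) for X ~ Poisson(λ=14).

For X ~ Poisson(λ=14):
Var(X) = 14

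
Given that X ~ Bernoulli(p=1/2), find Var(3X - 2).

For X ~ Bernoulli(p=1/2):
Var(X) = \frac{1}{4}
Var(3X - 2) = (3)² × Var(X) = 9 × \frac{1}{4} = \frac{9}{4}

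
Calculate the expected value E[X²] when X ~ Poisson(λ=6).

Using the identity E[X²] = Var(X) + (E[X])²:
E[X] = 6
Var(X) = 6
E[X²] = 6 + (6)²
= 42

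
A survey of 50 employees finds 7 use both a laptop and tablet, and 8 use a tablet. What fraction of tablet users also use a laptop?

P(A ∩ B) = 7/50
P(B) = 8/50 = 4/25
P(A|B) = P(A ∩ B) / P(B) = (7/50) / (4/25) = 7/8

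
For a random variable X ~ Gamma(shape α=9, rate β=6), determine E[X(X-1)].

E[X(X-1)] = E[X² - X] = E[X²] - E[X]
E[X] = \frac{3}{2}
E[X²] = Var(X) + (E[X])² = \frac{1}{4} + (\frac{3}{2})² = \frac{5}{2}
E[X(X-1)] = \frac{5}{2} - \frac{3}{2} = 1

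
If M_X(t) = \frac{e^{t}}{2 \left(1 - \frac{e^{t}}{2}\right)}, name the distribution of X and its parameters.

The MGF M(t) = \frac{e^{t}}{2 \left(1 - \frac{e^{t}}{2}\right)} is the standard form for the Geometric distribution.
Comparing with the known MGF formula identifies: Geometric(p=1/2), X = trial number of first success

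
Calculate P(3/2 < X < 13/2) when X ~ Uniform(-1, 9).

P(3/2 < X < 13/2) = ∫_{3/2}^{13/2} f(x) dx
where f(x) = \frac{1}{10}
= \frac{1}{2}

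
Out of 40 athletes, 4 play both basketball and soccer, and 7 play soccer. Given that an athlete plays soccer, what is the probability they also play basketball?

P(A ∩ B) = 4/40 = 1/10
P(B) = 7/40
P(A|B) = P(A ∩ B) / P(B) = (1/10) / (7/40) = 4/7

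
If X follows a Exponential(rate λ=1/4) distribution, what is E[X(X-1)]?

E[X(X-1)] = E[X² - X] = E[X²] - E[X]
E[X] = 4
E[X²] = Var(X) + (E[X])² = 16 + (4)² = 32
E[X(X-1)] = 32 - 4 = 28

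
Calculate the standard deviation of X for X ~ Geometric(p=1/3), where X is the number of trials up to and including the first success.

For X ~ Geometric(p=1/3), where X is the number of trials up to and including the first success:
Var(X) = 6
SD(X) = √(Var(X)) = √(6) = \sqrt{6}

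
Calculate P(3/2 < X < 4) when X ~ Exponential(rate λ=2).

P(3/2 < X < 4) = ∫_{3/2}^{4} f(x) dx
where f(x) = 2 e^{- 2 x}
= - \frac{1 - e^{5}}{e^{8}}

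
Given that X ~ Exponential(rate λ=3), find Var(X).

For X ~ Exponential(rate λ=3):
Var(X) = \frac{1}{9}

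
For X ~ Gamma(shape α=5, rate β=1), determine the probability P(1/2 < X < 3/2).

P(1/2 < X < 3/2) = ∫_{1/2}^{3/2} f(x) dx
where f(x) = \frac{x^{4} e^{- x}}{24}
= \frac{-563 + 211 e}{128 e^{\frac{3}{2}}}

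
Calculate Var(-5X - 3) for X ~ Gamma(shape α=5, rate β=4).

For X ~ Gamma(shape α=5, rate β=4):
Var(X) = \frac{5}{16}
Var(-5X - 3) = (-5)² × Var(X) = 25 × \frac{5}{16} = \frac{125}{16}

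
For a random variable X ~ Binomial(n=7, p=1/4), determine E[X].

For X ~ Binomial(n=7, p=1/4), the expected value is:
E[X] = \frac{7}{4}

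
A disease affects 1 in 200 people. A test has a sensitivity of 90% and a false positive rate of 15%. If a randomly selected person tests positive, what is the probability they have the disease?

Let D = the rare event, + = positive/flagged.
P(D) = 1/200
P(+|D) = 90/100 = 9/10
P(+|D') = 15/100 = 3/20
P(+) = P(+|D)P(D) + P(+|D')P(D')
     = \frac{9}{10} × \frac{1}{200} + \frac{3}{20} × \frac{199}{200}
     = \frac{123}{800}
P(D|+) = P(+|D)P(D)/P(+) = \frac{6}{205}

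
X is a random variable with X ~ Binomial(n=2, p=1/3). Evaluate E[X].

For X ~ Binomial(n=2, p=1/3), the expected value is:
E[X] = \frac{2}{3}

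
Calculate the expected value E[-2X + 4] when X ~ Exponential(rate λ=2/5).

For X ~ Exponential(rate λ=2/5):
E[X] = \frac{5}{2}
E[-2X + 4] = -2 × E[X] + 4 = -1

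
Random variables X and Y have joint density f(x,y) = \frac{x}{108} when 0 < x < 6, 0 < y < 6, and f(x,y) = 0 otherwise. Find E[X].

f_X(x) = ∫_0^6 \frac{x}{108} dy = \frac{x}{18}
E[X] = ∫_0^6 x × (\frac{x}{18}) dx = 4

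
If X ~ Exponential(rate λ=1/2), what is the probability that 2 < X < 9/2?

P(2 < X < 9/2) = ∫_{2}^{9/2} f(x) dx
where f(x) = \frac{e^{- \frac{x}{2}}}{2}
= - \frac{1}{e^{\frac{9}{4}}} + e^{-1}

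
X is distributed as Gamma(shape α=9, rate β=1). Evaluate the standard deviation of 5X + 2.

For X ~ Gamma(shape α=9, rate β=1):
Var(X) = 9
SD(X) = √(Var(X)) = √(9) = 3
SD(5X + 2) = |5| × SD(X) = 5 × 3 = 15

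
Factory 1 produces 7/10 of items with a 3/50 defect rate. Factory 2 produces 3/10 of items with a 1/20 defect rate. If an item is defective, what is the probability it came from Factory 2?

Using Bayes' theorem:
P(F1) = 7/10, P(D|F1) = 3/50
P(F2) = 3/10, P(D|F2) = 1/20
P(D) = P(D|F1)P(F1) + P(D|F2)P(F2)
     = \frac{57}{1000}
P(F2|D) = P(D|F2)P(F2) / P(D)
= \frac{5}{19}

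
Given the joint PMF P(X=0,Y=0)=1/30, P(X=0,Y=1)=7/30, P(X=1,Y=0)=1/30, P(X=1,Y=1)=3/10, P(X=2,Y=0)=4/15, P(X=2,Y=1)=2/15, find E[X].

First find marginal of X:
P(X=0) = 4/15
P(X=1) = 1/3
P(X=2) = 2/5
E[X] = 0 × 4/15 + 1 × 1/3 + 2 × 2/5 = 17/15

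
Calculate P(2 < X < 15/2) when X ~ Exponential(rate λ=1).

P(2 < X < 15/2) = ∫_{2}^{15/2} f(x) dx
where f(x) = e^{- x}
= - \frac{1}{e^{\frac{15}{2}}} + e^{-2}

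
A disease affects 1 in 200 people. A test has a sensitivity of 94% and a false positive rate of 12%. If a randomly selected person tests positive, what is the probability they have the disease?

Let D = the rare event, + = positive/flagged.
P(D) = 1/200
P(+|D) = 94/100 = 47/50
P(+|D') = 12/100 = 3/25
P(+) = P(+|D)P(D) + P(+|D')P(D')
     = \frac{47}{50} × \frac{1}{200} + \frac{3}{25} × \frac{199}{200}
     = \frac{1241}{10000}
P(D|+) = P(+|D)P(D)/P(+) = \frac{47}{1241}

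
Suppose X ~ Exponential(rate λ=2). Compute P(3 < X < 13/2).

P(3 < X < 13/2) = ∫_{3}^{13/2} f(x) dx
where f(x) = 2 e^{- 2 x}
= - \frac{1 - e^{7}}{e^{13}}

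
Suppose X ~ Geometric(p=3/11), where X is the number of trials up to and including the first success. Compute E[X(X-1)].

E[X(X-1)] = E[X² - X] = E[X²] - E[X]
E[X] = \frac{11}{3}
E[X²] = Var(X) + (E[X])² = \frac{88}{9} + (\frac{11}{3})² = \frac{209}{9}
E[X(X-1)] = \frac{209}{9} - \frac{11}{3} = \frac{176}{9}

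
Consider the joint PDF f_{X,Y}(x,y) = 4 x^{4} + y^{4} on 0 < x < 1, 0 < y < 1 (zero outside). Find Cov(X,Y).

E[XY] = ∫∫ xy × f(x,y) dx dy = \frac{5}{12}
E[X] = \frac{23}{30}
E[Y] = \frac{17}{30}
Cov(X,Y) = E[XY] - E[X]E[Y] = - \frac{4}{225}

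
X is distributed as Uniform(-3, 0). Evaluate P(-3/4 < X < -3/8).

P(-3/4 < X < -3/8) = ∫_{-3/4}^{-3/8} f(x) dx
where f(x) = \frac{1}{3}
= \frac{1}{8}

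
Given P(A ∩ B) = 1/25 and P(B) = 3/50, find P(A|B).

P(A|B) = P(A ∩ B) / P(B)
= (1/25) / (3/50)
= 2/3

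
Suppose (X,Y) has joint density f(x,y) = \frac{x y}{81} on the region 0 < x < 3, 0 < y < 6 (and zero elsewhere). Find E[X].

f_X(x) = ∫_0^6 \frac{x y}{81} dy = \frac{2 x}{9}
E[X] = ∫_0^3 x × (\frac{2 x}{9}) dx = 2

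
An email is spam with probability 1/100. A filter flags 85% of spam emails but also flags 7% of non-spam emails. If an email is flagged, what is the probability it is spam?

Let D = the rare event, + = positive/flagged.
P(D) = 1/100
P(+|D) = 85/100 = 17/20
P(+|D') = 7/100
P(+) = P(+|D)P(D) + P(+|D')P(D')
     = \frac{17}{20} × \frac{1}{100} + \frac{7}{100} × \frac{99}{100}
     = \frac{389}{5000}
P(D|+) = P(+|D)P(D)/P(+) = \frac{85}{778}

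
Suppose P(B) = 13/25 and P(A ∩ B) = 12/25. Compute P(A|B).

P(A|B) = P(A ∩ B) / P(B)
= (12/25) / (13/25)
= 12/13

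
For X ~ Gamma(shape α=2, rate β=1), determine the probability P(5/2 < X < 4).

P(5/2 < X < 4) = ∫_{5/2}^{4} f(x) dx
where f(x) = x e^{- x}
= - \frac{5}{e^{4}} + \frac{7}{2 e^{\frac{5}{2}}}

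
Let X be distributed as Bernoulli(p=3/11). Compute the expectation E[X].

For X ~ Bernoulli(p=3/11), the expected value is:
E[X] = \frac{3}{11}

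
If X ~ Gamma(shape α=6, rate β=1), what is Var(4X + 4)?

For X ~ Gamma(shape α=6, rate β=1):
Var(X) = 6
Var(4X + 4) = (4)² × Var(X) = 16 × 6 = 96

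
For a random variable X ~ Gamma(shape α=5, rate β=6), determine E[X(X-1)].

E[X(X-1)] = E[X² - X] = E[X²] - E[X]
E[X] = \frac{5}{6}
E[X²] = Var(X) + (E[X])² = \frac{5}{36} + (\frac{5}{6})² = \frac{5}{6}
E[X(X-1)] = \frac{5}{6} - \frac{5}{6} = 0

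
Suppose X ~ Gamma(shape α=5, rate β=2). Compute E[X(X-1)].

E[X(X-1)] = E[X² - X] = E[X²] - E[X]
E[X] = \frac{5}{2}
E[X²] = Var(X) + (E[X])² = \frac{5}{4} + (\frac{5}{2})² = \frac{15}{2}
E[X(X-1)] = \frac{15}{2} - \frac{5}{2} = 5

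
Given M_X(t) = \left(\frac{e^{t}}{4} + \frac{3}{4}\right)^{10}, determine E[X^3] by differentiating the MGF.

To find E[X^3], compute M^(3)(0):
M^(1)(t) = \frac{5 \left(\frac{e^{t}}{4} + \frac{3}{4}\right)^{9} e^{t}}{2}
M^(2)(t) = \frac{5 \left(\frac{e^{t}}{4} + \frac{3}{4}\right)^{9} e^{t}}{2} + \frac{45 \left(\frac{e^{t}}{4} + \frac{3}{4}\right)^{8} e^{2 t}}{8}
M^(3)(t) = \frac{5 \left(\frac{e^{t}}{4} + \frac{3}{4}\right)^{9} e^{t}}{2} + \frac{135 \left(\frac{e^{t}}{4} + \frac{3}{4}\right)^{8} e^{2 t}}{8} + \frac{45 \left(\frac{e^{t}}{4} + \frac{3}{4}\right)^{7} e^{3 t}}{4}
M^(3)(0) = \frac{245}{8}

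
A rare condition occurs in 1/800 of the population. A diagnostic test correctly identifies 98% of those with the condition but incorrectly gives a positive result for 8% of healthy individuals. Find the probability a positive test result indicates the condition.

Let D = the rare event, + = positive/flagged.
P(D) = 1/800
P(+|D) = 98/100 = 49/50
P(+|D') = 8/100 = 2/25
P(+) = P(+|D)P(D) + P(+|D')P(D')
     = \frac{49}{50} × \frac{1}{800} + \frac{2}{25} × \frac{799}{800}
     = \frac{649}{8000}
P(D|+) = P(+|D)P(D)/P(+) = \frac{49}{3245}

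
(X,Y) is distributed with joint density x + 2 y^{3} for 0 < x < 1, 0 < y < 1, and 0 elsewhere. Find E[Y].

E[Y] = ∫_0^1 ∫_0^1 y × f(x,y) dx dy
= \frac{13}{20}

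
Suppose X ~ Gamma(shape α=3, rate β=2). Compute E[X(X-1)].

E[X(X-1)] = E[X² - X] = E[X²] - E[X]
E[X] = \frac{3}{2}
E[X²] = Var(X) + (E[X])² = \frac{3}{4} + (\frac{3}{2})² = 3
E[X(X-1)] = 3 - \frac{3}{2} = \frac{3}{2}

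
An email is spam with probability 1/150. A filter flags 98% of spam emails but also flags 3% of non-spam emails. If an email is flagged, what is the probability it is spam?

Let D = the rare event, + = positive/flagged.
P(D) = 1/150
P(+|D) = 98/100 = 49/50
P(+|D') = 3/100
P(+) = P(+|D)P(D) + P(+|D')P(D')
     = \frac{49}{50} × \frac{1}{150} + \frac{3}{100} × \frac{149}{150}
     = \frac{109}{3000}
P(D|+) = P(+|D)P(D)/P(+) = \frac{98}{545}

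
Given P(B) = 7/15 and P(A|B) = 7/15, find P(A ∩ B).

By definition, P(A|B) = P(A ∩ B) / P(B)
So P(A ∩ B) = P(A|B) × P(B)
= 7/15 × 7/15
= 49/225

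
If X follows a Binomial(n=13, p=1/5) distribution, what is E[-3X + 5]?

For X ~ Binomial(n=13, p=1/5):
E[X] = \frac{13}{5}
E[-3X + 5] = -3 × E[X] + 5 = - \frac{14}{5}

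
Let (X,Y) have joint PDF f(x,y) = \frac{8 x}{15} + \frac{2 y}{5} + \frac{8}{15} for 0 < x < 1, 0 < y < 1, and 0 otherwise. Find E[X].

E[X] = ∫_0^1 ∫_0^1 x × f(x,y) dy dx
= ∫_0^1 ∫_0^1 x × (\frac{8 x}{15} + \frac{2 y}{5} + \frac{8}{15}) dy dx
= \frac{49}{90}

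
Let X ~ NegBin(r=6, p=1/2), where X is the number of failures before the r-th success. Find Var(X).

For X ~ NegBin(r=6, p=1/2), where X is the number of failures before the r-th success:
Var(X) = 12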